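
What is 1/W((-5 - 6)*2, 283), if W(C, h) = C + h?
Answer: 1/261 ≈ 0.0038314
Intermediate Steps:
1/W((-5 - 6)*2, 283) = 1/((-5 - 6)*2 + 283) = 1/(-11*2 + 283) = 1/(-22 + 283) = 1/261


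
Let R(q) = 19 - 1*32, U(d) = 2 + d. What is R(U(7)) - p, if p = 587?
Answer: -600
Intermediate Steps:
R(q) = -13 (R(q) = 19 - 32 = -13)
R(U(7)) - p = -13 - 1*587 = -13 - 587 = -600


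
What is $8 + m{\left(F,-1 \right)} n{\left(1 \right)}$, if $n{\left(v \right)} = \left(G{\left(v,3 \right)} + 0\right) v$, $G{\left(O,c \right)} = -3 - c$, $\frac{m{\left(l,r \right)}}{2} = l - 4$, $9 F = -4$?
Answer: $\frac{184}{3} \approx 61.333$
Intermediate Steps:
$F = - \frac{4}{9}$ ($F = \frac{1}{9} \left(-4\right) = - \frac{4}{9} \approx -0.44444$)
$m{\left(l,r \right)} = -8 + 2 l$ ($m{\left(l,r \right)} = 2 \left(l - 4\right) = 2 \left(-4 + l\right) = -8 + 2 l$)
$n{\left(v \right)} = - 6 v$ ($n{\left(v \right)} = \left(\left(-3 - 3\right) + 0\right) v = \left(-6 + 0\right) v = - 6 v$)
$8 + m{\left(F,-1 \right)} n{\left(1 \right)} = 8 + \left(-8 + 2 \left(- \frac{4}{9}\right)\right) \left(\left(-6\right) 1\right) = 8 + \left(-8 - \frac{8}{9}\right) \left(-6\right) = 8 - - \frac{160}{3} = 8 + \frac{160}{3} = \frac{184}{3}$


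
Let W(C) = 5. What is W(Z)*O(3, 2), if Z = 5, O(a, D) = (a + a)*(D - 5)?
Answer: -90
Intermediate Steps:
O(a, D) = 2*a*(-5 + D) (O(a, D) = (2*a)*(-5 + D) = 2*a*(-5 + D))
W(Z)*O(3, 2) = 5*(2*3*(-5 + 2)) = 5*(2*3*(-3)) = 5*(-18) = -90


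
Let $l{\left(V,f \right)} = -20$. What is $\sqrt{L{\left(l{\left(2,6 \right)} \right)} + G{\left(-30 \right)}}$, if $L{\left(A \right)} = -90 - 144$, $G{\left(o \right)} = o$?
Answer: $2 i \sqrt{66} \approx 16.248 i$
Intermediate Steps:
$L{\left(A \right)} = -234$
$\sqrt{L{\left(l{\left(2,6 \right)} \right)} + G{\left(-30 \right)}} = \sqrt{-234 - 30} = \sqrt{-264} = 2 i \sqrt{66}$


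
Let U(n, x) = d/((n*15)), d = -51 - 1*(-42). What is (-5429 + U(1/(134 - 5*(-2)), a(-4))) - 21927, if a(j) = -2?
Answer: -137212/5 ≈ -27442.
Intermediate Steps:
d = -9 (d = -51 + 42 = -9)
U(n, x) = -3/(5*n) (U(n, x) = -9*1/(15*n) = -3/(5*n))
(-5429 + U(1/(134 - 5*(-2)), a(-4))) - 21927 = (-5429 - 3/(5*(1/(134 - 5*(-2))))) - 21927 = (-5429 - 3/(5*(1/(134 + 10)))) - 21927 = (-5429 - 3/(5*(1/144))) - 21927 = (-5429 - 3/(5*1/144)) - 21927 = (-5429 - 3/5*144) - 21927 = (-5429 - 432/5) - 21927 = -27577/5 - 21927 = -137212/5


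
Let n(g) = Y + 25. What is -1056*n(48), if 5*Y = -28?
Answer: -102432/5 ≈ -20486.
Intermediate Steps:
Y = -28/5 (Y = (⅕)*(-28) = -28/5 ≈ -5.6000)
n(g) = 97/5 (n(g) = -28/5 + 25 = 97/5)
-1056*n(48) = -1056*97/5 = -102432/5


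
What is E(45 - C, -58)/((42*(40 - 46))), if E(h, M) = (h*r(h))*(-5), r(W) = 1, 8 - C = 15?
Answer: 65/63 ≈ 1.0317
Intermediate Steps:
C = -7 (C = 8 - 1*15 = 8 - 15 = -7)
E(h, M) = -5*h (E(h, M) = (h*1)*(-5) = h*(-5) = -5*h)
E(45 - C, -58)/((42*(40 - 46))) = (-5*(45 - 1*(-7)))/((42*(40 - 46))) = (-5*(45 + 7))/((42*(-6))) = -5*52/(-252) = -260*(-1/252) = 65/63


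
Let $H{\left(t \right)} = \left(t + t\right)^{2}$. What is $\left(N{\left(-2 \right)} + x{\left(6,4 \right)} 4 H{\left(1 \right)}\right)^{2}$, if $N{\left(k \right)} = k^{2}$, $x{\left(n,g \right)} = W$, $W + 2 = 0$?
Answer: $784$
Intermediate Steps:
$W = -2$ ($W = -2 + 0 = -2$)
$H{\left(t \right)} = 4 t^{2}$ ($H{\left(t \right)} = \left(2 t\right)^{2} = 4 t^{2}$)
$x{\left(n,g \right)} = -2$
$\left(N{\left(-2 \right)} + x{\left(6,4 \right)} 4 H{\left(1 \right)}\right)^{2} = \left(\left(-2\right)^{2} + \left(-2\right) 4 \cdot 4 \cdot 1^{2}\right)^{2} = \left(4 - 8 \cdot 4 \cdot 1\right)^{2} = \left(4 - 32\right)^{2} = \left(-28\right)^{2} = 784$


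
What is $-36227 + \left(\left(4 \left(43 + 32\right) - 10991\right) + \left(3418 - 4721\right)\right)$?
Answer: $-48221$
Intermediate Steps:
$-36227 + \left(\left(4 \left(43 + 32\right) - 10991\right) + \left(3418 - 4721\right)\right) = -36227 + \left(\left(4 \cdot 75 - 10991\right) - 1303\right) = -36227 + \left(\left(300 - 10991\right) - 1303\right) = -36227 - 11994 = -48221$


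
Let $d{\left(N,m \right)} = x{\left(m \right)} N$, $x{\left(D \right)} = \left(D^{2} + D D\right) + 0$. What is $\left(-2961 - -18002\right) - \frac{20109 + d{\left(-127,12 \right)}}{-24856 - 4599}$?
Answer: $\frac{443016188}{29455} \approx 15040.0$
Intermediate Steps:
$x{\left(D \right)} = 2 D^{2}$ ($x{\left(D \right)} = \left(D^{2} + D^{2}\right) + 0 = 2 D^{2} + 0 = 2 D^{2}$)
$d{\left(N,m \right)} = 2 N m^{2}$ ($d{\left(N,m \right)} = 2 m^{2} N = 2 N m^{2}$)
$\left(-2961 - -18002\right) - \frac{20109 + d{\left(-127,12 \right)}}{-24856 - 4599} = \left(-2961 - -18002\right) - \frac{20109 + 2 \left(-127\right) 12^{2}}{-24856 - 4599} = \left(-2961 + 18002\right) - \frac{20109 + 2 \left(-127\right) 144}{-29455} = 15041 - \left(20109 - 36576\right) \left(- \frac{1}{29455}\right) = 15041 - \left(-16467\right) \left(- \frac{1}{29455}\right) = 15041 - \frac{16467}{29455} = \frac{443016188}{29455}$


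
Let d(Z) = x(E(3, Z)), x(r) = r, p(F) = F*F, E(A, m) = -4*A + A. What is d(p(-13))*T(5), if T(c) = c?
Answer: -45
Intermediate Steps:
E(A, m) = -3*A
p(F) = F²
d(Z) = -9 (d(Z) = -3*3 = -9)
d(p(-13))*T(5) = -9*5 = -45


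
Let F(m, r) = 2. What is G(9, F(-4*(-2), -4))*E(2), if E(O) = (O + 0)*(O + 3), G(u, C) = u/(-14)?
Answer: -45/7 ≈ -6.4286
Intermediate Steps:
G(u, C) = -u/14 (G(u, C) = u*(-1/14) = -u/14)
E(O) = O*(3 + O)
G(9, F(-4*(-2), -4))*E(2) = (-1/14*9)*(2*(3 + 2)) = -9*5/7 = -9/14*10 = -45/7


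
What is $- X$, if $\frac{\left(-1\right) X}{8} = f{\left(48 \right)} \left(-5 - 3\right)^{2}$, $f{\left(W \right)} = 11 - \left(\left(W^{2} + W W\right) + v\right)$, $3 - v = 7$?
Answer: $-2351616$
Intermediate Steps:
$v = -4$ ($v = 3 - 7 = -4$)
$f{\left(W \right)} = 15 - 2 W^{2}$ ($f{\left(W \right)} = 11 - \left(\left(W^{2} + W W\right) - 4\right) = 11 - \left(\left(W^{2} + W^{2}\right) - 4\right) = 11 - \left(2 W^{2} - 4\right) = 11 - \left(-4 + 2 W^{2}\right) = 15 - 2 W^{2}$)
$X = 2351616$ ($X = - 8 \left(15 - 2 \cdot 48^{2}\right) \left(-5 - 3\right)^{2} = - 8 \left(15 - 4608\right) \left(-8\right)^{2} = - 8 \left(15 - 4608\right) 64 = - 8 \left(\left(-4593\right) 64\right) = \left(-8\right) \left(-293952\right) = 2351616$)
$- X = \left(-1\right) 2351616 = -2351616$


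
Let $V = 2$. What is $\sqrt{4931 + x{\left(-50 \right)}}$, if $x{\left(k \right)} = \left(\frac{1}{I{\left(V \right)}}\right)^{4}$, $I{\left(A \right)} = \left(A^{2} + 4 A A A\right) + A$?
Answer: $\frac{\sqrt{10281805617}}{1444} \approx 70.221$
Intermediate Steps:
$I{\left(A \right)} = A + A^{2} + 4 A^{3}$ ($I{\left(A \right)} = \left(A^{2} + 4 A^{2} A\right) + A = \left(A^{2} + 4 A^{3}\right) + A = A + A^{2} + 4 A^{3}$)
$x{\left(k \right)} = \frac{1}{2085136}$ ($x{\left(k \right)} = \left(\frac{1}{2 \left(1 + 2 + 4 \cdot 2^{2}\right)}\right)^{4} = \left(\frac{1}{2 \left(1 + 2 + 4 \cdot 4\right)}\right)^{4} = \left(\frac{1}{2 \left(1 + 2 + 16\right)}\right)^{4} = \left(\frac{1}{2 \cdot 19}\right)^{4} = \left(\frac{1}{38}\right)^{4} = \frac{1}{2085136}$)
$\sqrt{4931 + x{\left(-50 \right)}} = \sqrt{4931 + \frac{1}{2085136}} = \sqrt{\frac{10281805617}{2085136}} = \frac{\sqrt{10281805617}}{1444}$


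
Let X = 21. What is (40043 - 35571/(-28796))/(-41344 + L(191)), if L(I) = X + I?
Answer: -1153113799/1184437072 ≈ -0.97355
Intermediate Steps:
L(I) = 21 + I
(40043 - 35571/(-28796))/(-41344 + L(191)) = (40043 - 35571/(-28796))/(-41344 + (21 + 191)) = (40043 - 35571*(-1/28796))/(-41344 + 212) = (40043 + 35571/28796)/(-41132) = (1153113799/28796)*(-1/41132) = -1153113799/1184437072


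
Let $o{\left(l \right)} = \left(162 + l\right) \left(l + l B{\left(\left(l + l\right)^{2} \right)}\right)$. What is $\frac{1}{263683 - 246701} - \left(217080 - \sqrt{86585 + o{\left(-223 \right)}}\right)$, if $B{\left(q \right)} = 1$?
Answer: $- \frac{3686452559}{16982} + \sqrt{113791} \approx -2.1674 \cdot 10^{5}$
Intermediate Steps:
$o{\left(l \right)} = 2 l \left(162 + l\right)$ ($o{\left(l \right)} = \left(162 + l\right) \left(l + l 1\right) = \left(162 + l\right) \left(l + l\right) = \left(162 + l\right) 2 l = 2 l \left(162 + l\right)$)
$\frac{1}{263683 - 246701} - \left(217080 - \sqrt{86585 + o{\left(-223 \right)}}\right) = \frac{1}{263683 - 246701} - \left(217080 - \sqrt{86585 + 2 \left(-223\right) \left(162 - 223\right)}\right) = \frac{1}{16982} - \left(217080 - \sqrt{86585 + 2 \left(-223\right) \left(-61\right)}\right) = \frac{1}{16982} - \left(217080 - \sqrt{86585 + 27206}\right) = \frac{1}{16982} - \left(217080 - \sqrt{113791}\right) = - \frac{3686452559}{16982} + \sqrt{113791}$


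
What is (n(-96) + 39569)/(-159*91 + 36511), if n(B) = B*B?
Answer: 48785/22042 ≈ 2.2133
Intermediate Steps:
n(B) = B**2
(n(-96) + 39569)/(-159*91 + 36511) = ((-96)**2 + 39569)/(-159*91 + 36511) = (9216 + 39569)/(-14469 + 36511) = 48785/22042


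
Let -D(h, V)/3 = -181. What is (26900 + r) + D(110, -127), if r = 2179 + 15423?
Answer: 45045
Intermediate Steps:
r = 17602
D(h, V) = 543 (D(h, V) = -3*(-181) = 543)
(26900 + r) + D(110, -127) = (26900 + 17602) + 543 = 44502 + 543 = 45045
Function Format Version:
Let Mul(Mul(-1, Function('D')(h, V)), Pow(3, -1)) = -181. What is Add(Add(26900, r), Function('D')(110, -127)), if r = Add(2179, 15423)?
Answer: 45045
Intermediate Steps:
r = 17602
Function('D')(h, V) = 543 (Function('D')(h, V) = Mul(-3, -181) = 543)
Add(Add(26900, r), Function('D')(110, -127)) = Add(Add(26900, 17602), 543) = Add(44502, 543) = 45045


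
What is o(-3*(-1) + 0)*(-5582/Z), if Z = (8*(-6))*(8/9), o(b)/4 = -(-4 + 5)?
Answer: -8373/16 ≈ -523.31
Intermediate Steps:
o(b) = -4 (o(b) = 4*(-(-4 + 5)) = 4*(-1*1) = 4*(-1) = -4)
Z = -128/3 (Z = -384/9 = -48*8/9 = -128/3 ≈ -42.667)
o(-3*(-1) + 0)*(-5582/Z) = -(-22328)/(-128/3) = -(-22328)*(-3)/128 = -4*8373/64 = -8373/16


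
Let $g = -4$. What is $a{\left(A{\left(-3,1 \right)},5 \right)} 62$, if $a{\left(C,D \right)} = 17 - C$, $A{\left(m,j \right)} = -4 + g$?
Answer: $1550$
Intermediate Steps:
$A{\left(m,j \right)} = -8$ ($A{\left(m,j \right)} = -4 - 4 = -8$)
$a{\left(A{\left(-3,1 \right)},5 \right)} 62 = \left(17 - -8\right) 62 = \left(17 + 8\right) 62 = 25 \cdot 62 = 1550$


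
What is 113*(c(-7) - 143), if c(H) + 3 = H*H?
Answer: -10961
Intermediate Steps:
c(H) = -3 + H² (c(H) = -3 + H*H = -3 + H²)
113*(c(-7) - 143) = 113*((-3 + (-7)²) - 143) = 113*((-3 + 49) - 143) = 113*(46 - 143) = 113*(-97) = -10961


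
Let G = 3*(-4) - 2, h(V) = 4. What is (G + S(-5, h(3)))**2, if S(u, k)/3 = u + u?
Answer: 1936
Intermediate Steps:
S(u, k) = 6*u (S(u, k) = 3*(u + u) = 3*(2*u) = 6*u)
G = -14 (G = -12 - 2 = -14)
(G + S(-5, h(3)))**2 = (-14 + 6*(-5))**2 = (-14 - 30)**2 = (-44)**2 = 1936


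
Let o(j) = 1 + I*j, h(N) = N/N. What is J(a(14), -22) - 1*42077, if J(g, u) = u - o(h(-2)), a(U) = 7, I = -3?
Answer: -42097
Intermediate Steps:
h(N) = 1
o(j) = 1 - 3*j
J(g, u) = 2 + u (J(g, u) = u - (1 - 3*1) = u - (1 - 3) = u - 1*(-2) = u + 2 = 2 + u)
J(a(14), -22) - 1*42077 = (2 - 22) - 1*42077 = -20 - 42077 = -42097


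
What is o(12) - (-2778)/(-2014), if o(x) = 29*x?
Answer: 349047/1007 ≈ 346.62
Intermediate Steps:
o(12) - (-2778)/(-2014) = 29*12 - (-2778)/(-2014) = 348 - (-2778)*(-1)/2014 = 348 - 1*1389/1007 = 348 - 1389/1007 = 349047/1007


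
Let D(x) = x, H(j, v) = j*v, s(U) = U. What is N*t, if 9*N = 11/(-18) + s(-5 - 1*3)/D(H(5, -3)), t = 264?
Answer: -308/135 ≈ -2.2815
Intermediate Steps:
N = -7/810 (N = (11/(-18) + (-5 - 1*3)/((5*(-3))))/9 = (11*(-1/18) + (-5 - 3)/(-15))/9 = (-11/18 - 8*(-1/15))/9 = (-11/18 + 8/15)/9 = (⅑)*(-7/90) = -7/810 ≈ -0.0086420)
N*t = -7/810*264 = -308/135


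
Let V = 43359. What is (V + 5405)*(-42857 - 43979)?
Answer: -4234470704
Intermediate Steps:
(V + 5405)*(-42857 - 43979) = (43359 + 5405)*(-42857 - 43979) = 48764*(-86836) = -4234470704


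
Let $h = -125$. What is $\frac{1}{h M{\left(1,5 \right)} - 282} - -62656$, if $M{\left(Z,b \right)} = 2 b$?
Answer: $\frac{95988991}{1532} \approx 62656.0$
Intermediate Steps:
$\frac{1}{h M{\left(1,5 \right)} - 282} - -62656 = \frac{1}{- 125 \cdot 2 \cdot 5 - 282} - -62656 = \frac{1}{\left(-125\right) 10 - 282} + 62656 = \frac{1}{-1250 - 282} + 62656 = \frac{1}{-1532} + 62656 = - \frac{1}{1532} + 62656 = \frac{95988991}{1532}$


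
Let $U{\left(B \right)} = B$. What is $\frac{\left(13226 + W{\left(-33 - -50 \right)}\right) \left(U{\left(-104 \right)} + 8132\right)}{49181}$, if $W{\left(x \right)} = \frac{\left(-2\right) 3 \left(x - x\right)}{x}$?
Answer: $\frac{6245784}{2893} \approx 2158.9$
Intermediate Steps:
$W{\left(x \right)} = 0$ ($W{\left(x \right)} = \frac{\left(-6\right) 0}{x} = \frac{0}{x} = 0$)
$\frac{\left(13226 + W{\left(-33 - -50 \right)}\right) \left(U{\left(-104 \right)} + 8132\right)}{49181} = \frac{\left(13226 + 0\right) \left(-104 + 8132\right)}{49181} = 13226 \cdot 8028 \cdot \frac{1}{49181} = 106178328 \cdot \frac{1}{49181} = \frac{6245784}{2893}$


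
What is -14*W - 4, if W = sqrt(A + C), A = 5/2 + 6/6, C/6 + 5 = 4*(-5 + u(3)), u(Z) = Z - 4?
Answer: -4 - 7*I*sqrt(682) ≈ -4.0 - 182.81*I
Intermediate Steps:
u(Z) = -4 + Z
C = -174 (C = -30 + 6*(4*(-5 + (-4 + 3))) = -30 + 6*(4*(-5 - 1)) = -30 + 6*(4*(-6)) = -30 + 6*(-24) = -30 - 144 = -174)
A = 7/2 (A = 5*(1/2) + 6*(1/6) = 5/2 + 1 = 7/2 ≈ 3.5000)
W = I*sqrt(682)/2 (W = sqrt(7/2 - 174) = sqrt(-341/2) = I*sqrt(682)/2 ≈ 13.058*I)
-14*W - 4 = -7*I*sqrt(682) - 4 = -4 - 7*I*sqrt(682)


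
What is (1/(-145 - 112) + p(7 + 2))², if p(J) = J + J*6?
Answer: 262116100/66049 ≈ 3968.5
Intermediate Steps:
p(J) = 7*J (p(J) = J + 6*J = 7*J)
(1/(-145 - 112) + p(7 + 2))² = (1/(-145 - 112) + 7*(7 + 2))² = (1/(-257) + 7*9)² = (-1/257 + 63)² = (16190/257)² = 262116100/66049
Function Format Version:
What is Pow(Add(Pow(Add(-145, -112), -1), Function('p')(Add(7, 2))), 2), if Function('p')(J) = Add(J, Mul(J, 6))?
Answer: Rational(262116100, 66049) ≈ 3968.5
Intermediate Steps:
Function('p')(J) = Mul(7, J) (Function('p')(J) = Add(J, Mul(6, J)) = Mul(7, J))
Pow(Add(Pow(Add(-145, -112), -1), Function('p')(Add(7, 2))), 2) = Pow(Add(Pow(Add(-145, -112), -1), Mul(7, Add(7, 2))), 2) = Pow(Add(Pow(-257, -1), Mul(7, 9)), 2) = Pow(Add(Rational(-1, 257), 63), 2) = Pow(Rational(16190, 257), 2) = Rational(262116100, 66049)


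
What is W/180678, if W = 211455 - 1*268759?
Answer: -28652/90339 ≈ -0.31716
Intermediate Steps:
W = -57304 (W = 211455 - 268759 = -57304)
W/180678 = -57304/180678 = -57304*1/180678 = -28652/90339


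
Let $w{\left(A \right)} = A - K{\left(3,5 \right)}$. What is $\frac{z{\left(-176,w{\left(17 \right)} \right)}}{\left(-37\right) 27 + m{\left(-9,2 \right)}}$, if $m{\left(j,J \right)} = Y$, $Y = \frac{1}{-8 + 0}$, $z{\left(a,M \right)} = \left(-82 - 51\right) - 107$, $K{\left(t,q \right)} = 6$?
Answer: $\frac{1920}{7993} \approx 0.24021$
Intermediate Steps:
$w{\left(A \right)} = -6 + A$ ($w{\left(A \right)} = A - 6 = -6 + A$)
$z{\left(a,M \right)} = -240$ ($z{\left(a,M \right)} = -133 - 107 = -240$)
$Y = - \frac{1}{8}$ ($Y = \frac{1}{-8} = - \frac{1}{8} \approx -0.125$)
$m{\left(j,J \right)} = - \frac{1}{8}$
$\frac{z{\left(-176,w{\left(17 \right)} \right)}}{\left(-37\right) 27 + m{\left(-9,2 \right)}} = - \frac{240}{\left(-37\right) 27 - \frac{1}{8}} = - \frac{240}{-999 - \frac{1}{8}} = - \frac{240}{- \frac{7993}{8}} = \left(-240\right) \left(- \frac{8}{7993}\right) = \frac{1920}{7993}$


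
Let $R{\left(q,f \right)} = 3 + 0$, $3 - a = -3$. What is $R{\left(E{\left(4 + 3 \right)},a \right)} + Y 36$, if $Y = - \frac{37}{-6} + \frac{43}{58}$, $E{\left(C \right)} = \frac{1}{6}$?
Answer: $\frac{7299}{29} \approx 251.69$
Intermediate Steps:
$a = 6$ ($a = 3 - -3 = 3 + 3 = 6$)
$E{\left(C \right)} = \frac{1}{6}$
$Y = \frac{601}{87}$ ($Y = \left(-37\right) \left(- \frac{1}{6}\right) + 43 \cdot \frac{1}{58} = \frac{37}{6} + \frac{43}{58} = \frac{601}{87} \approx 6.908$)
$R{\left(q,f \right)} = 3$
$R{\left(E{\left(4 + 3 \right)},a \right)} + Y 36 = 3 + \frac{601}{87} \cdot 36 = 3 + \frac{7212}{29} = \frac{7299}{29}$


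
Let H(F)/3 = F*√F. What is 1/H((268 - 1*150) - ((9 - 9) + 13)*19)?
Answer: I*√129/49923 ≈ 0.00022751*I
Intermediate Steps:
H(F) = 3*F^(3/2) (H(F) = 3*(F*√F) = 3*F^(3/2))
1/H((268 - 1*150) - ((9 - 9) + 13)*19) = 1/(3*((268 - 1*150) - ((9 - 9) + 13)*19)^(3/2)) = 1/(3*((268 - 150) - (0 + 13)*19)^(3/2)) = 1/(3*(118 - 13*19)^(3/2)) = 1/(3*(118 - 1*247)^(3/2)) = 1/(3*(118 - 247)^(3/2)) = 1/(3*(-129)^(3/2)) = 1/(3*(-129*I*√129)) = 1/(-387*I*√129) = I*√129/49923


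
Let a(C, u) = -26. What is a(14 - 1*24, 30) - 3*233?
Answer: -725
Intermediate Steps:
a(14 - 1*24, 30) - 3*233 = -26 - 3*233 = -26 - 1*699 = -26 - 699 = -725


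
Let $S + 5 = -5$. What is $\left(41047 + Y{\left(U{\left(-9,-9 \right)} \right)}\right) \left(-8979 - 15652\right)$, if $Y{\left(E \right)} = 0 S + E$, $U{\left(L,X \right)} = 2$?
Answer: $-1011077919$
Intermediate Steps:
$S = -10$ ($S = -5 - 5 = -10$)
$Y{\left(E \right)} = E$ ($Y{\left(E \right)} = 0 \left(-10\right) + E = 0 + E = E$)
$\left(41047 + Y{\left(U{\left(-9,-9 \right)} \right)}\right) \left(-8979 - 15652\right) = \left(41047 + 2\right) \left(-8979 - 15652\right) = 41049 \left(-24631\right) = -1011077919$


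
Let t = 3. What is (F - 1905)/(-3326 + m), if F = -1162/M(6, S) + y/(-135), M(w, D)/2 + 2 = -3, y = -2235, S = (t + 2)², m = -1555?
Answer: 79751/219645 ≈ 0.36309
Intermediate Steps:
S = 25 (S = (3 + 2)² = 5² = 25)
M(w, D) = -10 (M(w, D) = -4 + 2*(-3) = -4 - 6 = -10)
F = 5974/45 (F = -1162/(-10) - 2235/(-135) = -1162*(-⅒) - 2235*(-1/135) = 581/5 + 149/9 = 5974/45 ≈ 132.76)
(F - 1905)/(-3326 + m) = (5974/45 - 1905)/(-3326 - 1555) = -79751/45/(-4881) = -79751/45*(-1/4881) = 79751/219645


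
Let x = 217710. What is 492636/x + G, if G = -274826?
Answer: -9971979304/36285 ≈ -2.7482e+5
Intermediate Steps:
492636/x + G = 492636/217710 - 274826 = 492636*(1/217710) - 274826 = 82106/36285 - 274826 = -9971979304/36285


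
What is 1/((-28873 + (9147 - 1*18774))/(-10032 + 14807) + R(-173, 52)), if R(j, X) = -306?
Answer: -191/59986 ≈ -0.0031841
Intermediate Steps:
1/((-28873 + (9147 - 1*18774))/(-10032 + 14807) + R(-173, 52)) = 1/((-28873 + (9147 - 1*18774))/(-10032 + 14807) - 306) = 1/((-28873 + (9147 - 18774))/4775 - 306) = 1/((-28873 - 9627)*(1/4775) - 306) = 1/(-38500*1/4775 - 306) = 1/(-1540/191 - 306) = 1/(-59986/191) = -191/59986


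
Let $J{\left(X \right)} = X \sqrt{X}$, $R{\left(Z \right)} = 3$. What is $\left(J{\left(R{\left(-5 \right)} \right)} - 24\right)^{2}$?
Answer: $603 - 144 \sqrt{3} \approx 353.58$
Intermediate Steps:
$J{\left(X \right)} = X^{\frac{3}{2}}$
$\left(J{\left(R{\left(-5 \right)} \right)} - 24\right)^{2} = \left(3^{\frac{3}{2}} - 24\right)^{2} = \left(3 \sqrt{3} - 24\right)^{2} = \left(-24 + 3 \sqrt{3}\right)^{2}$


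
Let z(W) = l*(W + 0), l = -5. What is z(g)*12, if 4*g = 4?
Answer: -60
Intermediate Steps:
g = 1 (g = (¼)*4 = 1)
z(W) = -5*W (z(W) = -5*(W + 0) = -5*W)
z(g)*12 = -5*1*12 = -5*12 = -60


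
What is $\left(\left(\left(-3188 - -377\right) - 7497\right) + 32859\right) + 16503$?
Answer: $39054$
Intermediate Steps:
$\left(\left(\left(-3188 - -377\right) - 7497\right) + 32859\right) + 16503 = \left(\left(\left(-3188 + 377\right) - 7497\right) + 32859\right) + 16503 = \left(\left(-2811 - 7497\right) + 32859\right) + 16503 = \left(-10308 + 32859\right) + 16503 = 22551 + 16503 = 39054$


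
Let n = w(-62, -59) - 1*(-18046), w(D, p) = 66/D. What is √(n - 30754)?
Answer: I*√12213411/31 ≈ 112.73*I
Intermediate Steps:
n = 559393/31 (n = 66/(-62) - 1*(-18046) = 66*(-1/62) + 18046 = -33/31 + 18046 = 559393/31 ≈ 18045.)
√(n - 30754) = √(559393/31 - 30754) = √(-393981/31) = I*√12213411/31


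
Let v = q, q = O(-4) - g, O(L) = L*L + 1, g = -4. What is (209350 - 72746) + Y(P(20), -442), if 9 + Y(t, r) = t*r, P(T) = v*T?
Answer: -49045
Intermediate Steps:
O(L) = 1 + L**2 (O(L) = L**2 + 1 = 1 + L**2)
q = 21 (q = (1 + (-4)**2) - 1*(-4) = (1 + 16) + 4 = 17 + 4 = 21)
v = 21
P(T) = 21*T
Y(t, r) = -9 + r*t (Y(t, r) = -9 + t*r = -9 + r*t)
(209350 - 72746) + Y(P(20), -442) = (209350 - 72746) + (-9 - 9282*20) = 136604 + (-9 - 442*420) = 136604 + (-9 - 185640) = 136604 - 185649 = -49045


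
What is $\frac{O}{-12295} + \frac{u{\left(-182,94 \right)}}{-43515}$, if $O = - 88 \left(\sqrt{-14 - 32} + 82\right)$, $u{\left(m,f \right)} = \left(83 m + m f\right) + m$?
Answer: $\frac{142462612}{107003385} + \frac{88 i \sqrt{46}}{12295} \approx 1.3314 + 0.048544 i$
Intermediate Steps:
$u{\left(m,f \right)} = 84 m + f m$ ($u{\left(m,f \right)} = \left(83 m + f m\right) + m = 84 m + f m$)
$O = -7216 - 88 i \sqrt{46}$ ($O = - 88 \left(\sqrt{-46} + 82\right) = - 88 \left(i \sqrt{46} + 82\right) = - 88 \left(82 + i \sqrt{46}\right) = -7216 - 88 i \sqrt{46} \approx -7216.0 - 596.84 i$)
$\frac{O}{-12295} + \frac{u{\left(-182,94 \right)}}{-43515} = \frac{-7216 - 88 i \sqrt{46}}{-12295} + \frac{\left(-182\right) \left(84 + 94\right)}{-43515} = \left(-7216 - 88 i \sqrt{46}\right) \left(- \frac{1}{12295}\right) + \left(-182\right) 178 \left(- \frac{1}{43515}\right) = \left(\frac{7216}{12295} + \frac{88 i \sqrt{46}}{12295}\right) - - \frac{32396}{43515} = \left(\frac{7216}{12295} + \frac{88 i \sqrt{46}}{12295}\right) + \frac{32396}{43515} = \frac{142462612}{107003385} + \frac{88 i \sqrt{46}}{12295}$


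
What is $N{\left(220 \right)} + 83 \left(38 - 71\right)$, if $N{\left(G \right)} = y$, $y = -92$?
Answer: $-2831$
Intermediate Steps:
$N{\left(G \right)} = -92$
$N{\left(220 \right)} + 83 \left(38 - 71\right) = -92 + 83 \left(38 - 71\right) = -92 + 83 \left(-33\right) = -92 - 2739 = -2831$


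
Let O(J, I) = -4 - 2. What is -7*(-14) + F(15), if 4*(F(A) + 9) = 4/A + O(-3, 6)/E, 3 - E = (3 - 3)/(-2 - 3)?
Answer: 2657/30 ≈ 88.567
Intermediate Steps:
O(J, I) = -6
E = 3 (E = 3 - (3 - 3)/(-2 - 3) = 3 - 0/(-5) = 3 - 0*(-1)/5 = 3 - 1*0 = 3 + 0 = 3)
F(A) = -19/2 + 1/A (F(A) = -9 + (4/A - 6/3)/4 = -9 + (4/A - 6*⅓)/4 = -9 + (4/A - 2)/4 = -9 + (-2 + 4/A)/4 = -9 + (-½ + 1/A) = -19/2 + 1/A)
-7*(-14) + F(15) = -7*(-14) + (-19/2 + 1/15) = 98 + (-19/2 + 1/15) = 98 - 283/30 = 2657/30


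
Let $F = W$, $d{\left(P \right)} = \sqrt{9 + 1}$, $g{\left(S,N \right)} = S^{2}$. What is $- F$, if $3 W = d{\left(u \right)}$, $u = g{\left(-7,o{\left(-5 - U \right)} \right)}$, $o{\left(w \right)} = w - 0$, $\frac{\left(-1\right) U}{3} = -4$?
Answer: $- \frac{\sqrt{10}}{3} \approx -1.0541$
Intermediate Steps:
$U = 12$ ($U = \left(-3\right) \left(-4\right) = 12$)
$o{\left(w \right)} = w$ ($o{\left(w \right)} = w + 0 = w$)
$u = 49$ ($u = \left(-7\right)^{2} = 49$)
$d{\left(P \right)} = \sqrt{10}$
$W = \frac{\sqrt{10}}{3} \approx 1.0541$
$F = \frac{\sqrt{10}}{3} \approx 1.0541$
$- F = - \frac{\sqrt{10}}{3}$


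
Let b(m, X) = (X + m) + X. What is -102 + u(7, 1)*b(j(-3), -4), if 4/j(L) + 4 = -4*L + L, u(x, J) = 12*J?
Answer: -942/5 ≈ -188.40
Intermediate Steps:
j(L) = 4/(-4 - 3*L) (j(L) = 4/(-4 + (-4*L + L)) = 4/(-4 - 3*L))
b(m, X) = m + 2*X
-102 + u(7, 1)*b(j(-3), -4) = -102 + (12*1)*(-4/(4 + 3*(-3)) + 2*(-4)) = -102 + 12*(-4/(4 - 9) - 8) = -102 + 12*(-4/(-5) - 8) = -102 + 12*(-4*(-⅕) - 8) = -102 + 12*(⅘ - 8) = -102 + 12*(-36/5) = -102 - 432/5 = -942/5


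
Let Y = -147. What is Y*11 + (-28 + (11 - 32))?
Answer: -1666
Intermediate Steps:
Y*11 + (-28 + (11 - 32)) = -147*11 + (-28 + (11 - 32)) = -1617 + (-28 - 21) = -1617 - 49 = -1666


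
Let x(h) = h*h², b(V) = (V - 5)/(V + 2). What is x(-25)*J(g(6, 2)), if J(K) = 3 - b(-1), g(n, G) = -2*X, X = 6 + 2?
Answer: -140625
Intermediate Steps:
X = 8
b(V) = (-5 + V)/(2 + V)
g(n, G) = -16 (g(n, G) = -2*8 = -16)
J(K) = 9 (J(K) = 3 - (-5 - 1)/(2 - 1) = 3 - (-6)/1 = 3 - (-6) = 3 - 1*(-6) = 3 + 6 = 9)
x(h) = h³
x(-25)*J(g(6, 2)) = (-25)³*9 = -15625*9 = -140625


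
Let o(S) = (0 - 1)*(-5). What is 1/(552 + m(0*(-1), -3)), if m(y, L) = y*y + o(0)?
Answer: 1/557 ≈ 0.0017953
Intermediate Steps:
o(S) = 5 (o(S) = -1*(-5) = 5)
m(y, L) = 5 + y² (m(y, L) = y*y + 5 = y² + 5 = 5 + y²)
1/(552 + m(0*(-1), -3)) = 1/(552 + (5 + (0*(-1))²)) = 1/(552 + (5 + 0²)) = 1/(552 + (5 + 0)) = 1/(552 + 5) = 1/557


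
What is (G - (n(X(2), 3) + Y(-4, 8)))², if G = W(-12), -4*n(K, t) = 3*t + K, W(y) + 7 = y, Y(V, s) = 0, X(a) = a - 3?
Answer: 289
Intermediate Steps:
X(a) = -3 + a
W(y) = -7 + y
n(K, t) = -3*t/4 - K/4 (n(K, t) = -(3*t + K)/4 = -(K + 3*t)/4 = -3*t/4 - K/4)
G = -19 (G = -7 - 12 = -19)
(G - (n(X(2), 3) + Y(-4, 8)))² = (-19 - ((-¾*3 - (-3 + 2)/4) + 0))² = (-19 - ((-9/4 - ¼*(-1)) + 0))² = (-19 - ((-9/4 + ¼) + 0))² = (-19 - (-2 + 0))² = (-19 - 1*(-2))² = (-19 + 2)² = (-17)² = 289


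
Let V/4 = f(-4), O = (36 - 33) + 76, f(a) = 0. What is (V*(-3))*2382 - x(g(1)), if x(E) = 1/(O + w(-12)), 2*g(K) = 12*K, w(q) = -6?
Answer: -1/73 ≈ -0.013699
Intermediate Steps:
O = 79 (O = 3 + 76 = 79)
g(K) = 6*K (g(K) = (12*K)/2 = 6*K)
V = 0 (V = 4*0 = 0)
x(E) = 1/73 (x(E) = 1/(79 - 6) = 1/73)
(V*(-3))*2382 - x(g(1)) = (0*(-3))*2382 - 1*1/73 = 0*2382 - 1/73 = 0 - 1/73 = -1/73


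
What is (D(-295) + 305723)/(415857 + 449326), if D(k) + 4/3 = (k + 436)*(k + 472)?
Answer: 992036/2595549 ≈ 0.38221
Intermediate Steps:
D(k) = -4/3 + (436 + k)*(472 + k) (D(k) = -4/3 + (k + 436)*(k + 472) = -4/3 + (436 + k)*(472 + k))
(D(-295) + 305723)/(415857 + 449326) = ((617372/3 + (-295)**2 + 908*(-295)) + 305723)/(415857 + 449326) = ((617372/3 + 87025 - 267860) + 305723)/865183 = (74867/3 + 305723)*(1/865183) = (992036/3)*(1/865183) = 992036/2595549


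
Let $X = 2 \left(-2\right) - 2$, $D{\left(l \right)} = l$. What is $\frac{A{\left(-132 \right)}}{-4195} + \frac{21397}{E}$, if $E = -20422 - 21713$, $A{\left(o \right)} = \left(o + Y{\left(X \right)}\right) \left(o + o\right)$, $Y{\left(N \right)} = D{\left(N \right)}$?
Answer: $- \frac{324964547}{35351265} \approx -9.1924$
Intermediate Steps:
$X = -6$ ($X = -4 - 2 = -6$)
$Y{\left(N \right)} = N$
$A{\left(o \right)} = 2 o \left(-6 + o\right)$ ($A{\left(o \right)} = \left(o - 6\right) \left(o + o\right) = \left(-6 + o\right) 2 o = 2 o \left(-6 + o\right)$)
$E = -42135$ ($E = -20422 - 21713 = -42135$)
$\frac{A{\left(-132 \right)}}{-4195} + \frac{21397}{E} = \frac{2 \left(-132\right) \left(-6 - 132\right)}{-4195} + \frac{21397}{-42135} = 2 \left(-132\right) \left(-138\right) \left(- \frac{1}{4195}\right) + 21397 \left(- \frac{1}{42135}\right) = 36432 \left(- \frac{1}{4195}\right) - \frac{21397}{42135} = - \frac{36432}{4195} - \frac{21397}{42135} = - \frac{324964547}{35351265}$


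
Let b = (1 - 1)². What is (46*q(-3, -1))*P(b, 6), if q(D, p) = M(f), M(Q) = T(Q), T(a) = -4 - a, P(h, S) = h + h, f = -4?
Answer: 0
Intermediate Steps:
b = 0 (b = 0² = 0)
P(h, S) = 2*h
M(Q) = -4 - Q
q(D, p) = 0 (q(D, p) = -4 - 1*(-4) = -4 + 4 = 0)
(46*q(-3, -1))*P(b, 6) = (46*0)*(2*0) = 0*0 = 0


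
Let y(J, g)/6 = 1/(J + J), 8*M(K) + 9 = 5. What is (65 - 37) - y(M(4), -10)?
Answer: 34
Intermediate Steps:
M(K) = -½ (M(K) = -9/8 + (⅛)*5 = -9/8 + 5/8 = -½)
y(J, g) = 3/J (y(J, g) = 6/(J + J) = 6/((2*J)) = 6*(1/(2*J)) = 3/J)
(65 - 37) - y(M(4), -10) = (65 - 37) - 3/(-½) = 28 - 3*(-2) = 28 - 1*(-6) = 28 + 6 = 34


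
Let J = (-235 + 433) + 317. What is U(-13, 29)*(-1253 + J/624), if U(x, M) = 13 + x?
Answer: 0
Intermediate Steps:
J = 515 (J = 198 + 317 = 515)
U(-13, 29)*(-1253 + J/624) = (13 - 13)*(-1253 + 515/624) = 0*(-1253 + 515*(1/624)) = 0*(-1253 + 515/624) = 0*(-781357/624) = 0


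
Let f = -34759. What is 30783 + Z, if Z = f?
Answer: -3976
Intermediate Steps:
Z = -34759
30783 + Z = 30783 - 34759 = -3976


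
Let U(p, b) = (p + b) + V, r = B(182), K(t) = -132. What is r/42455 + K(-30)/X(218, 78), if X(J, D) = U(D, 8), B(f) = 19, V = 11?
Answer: -5602217/4118135 ≈ -1.3604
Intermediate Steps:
r = 19
U(p, b) = 11 + b + p (U(p, b) = (p + b) + 11 = (b + p) + 11 = 11 + b + p)
X(J, D) = 19 + D (X(J, D) = 11 + 8 + D = 19 + D)
r/42455 + K(-30)/X(218, 78) = 19/42455 - 132/(19 + 78) = 19*(1/42455) - 132/97 = 19/42455 - 132*1/97 = 19/42455 - 132/97 = -5602217/4118135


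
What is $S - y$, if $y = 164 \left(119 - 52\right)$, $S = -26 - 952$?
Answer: $-11966$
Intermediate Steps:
$S = -978$ ($S = -26 - 952 = -978$)
$y = 10988$ ($y = 164 \cdot 67 = 10988$)
$S - y = -978 - 10988 = -11966$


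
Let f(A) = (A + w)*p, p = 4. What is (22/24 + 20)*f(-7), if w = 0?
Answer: -1757/3 ≈ -585.67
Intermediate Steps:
f(A) = 4*A (f(A) = (A + 0)*4 = A*4 = 4*A)
(22/24 + 20)*f(-7) = (22/24 + 20)*(4*(-7)) = (22*(1/24) + 20)*(-28) = (11/12 + 20)*(-28) = (251/12)*(-28) = -1757/3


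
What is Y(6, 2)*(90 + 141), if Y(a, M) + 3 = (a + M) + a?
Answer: 2541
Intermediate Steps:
Y(a, M) = -3 + M + 2*a (Y(a, M) = -3 + ((a + M) + a) = -3 + ((M + a) + a) = -3 + (M + 2*a) = -3 + M + 2*a)
Y(6, 2)*(90 + 141) = (-3 + 2 + 2*6)*(90 + 141) = (-3 + 2 + 12)*231 = 11*231 = 2541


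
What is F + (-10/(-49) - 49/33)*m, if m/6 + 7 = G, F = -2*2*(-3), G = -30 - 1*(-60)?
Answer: -88798/539 ≈ -164.75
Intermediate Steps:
G = 30 (G = -30 + 60 = 30)
F = 12 (F = -4*(-3) = 12)
m = 138 (m = -42 + 6*30 = -42 + 180 = 138)
F + (-10/(-49) - 49/33)*m = 12 + (-10/(-49) - 49/33)*138 = 12 + (-10*(-1/49) - 49*1/33)*138 = 12 + (10/49 - 49/33)*138 = 12 - 2071/1617*138 = 12 - 95266/539 = -88798/539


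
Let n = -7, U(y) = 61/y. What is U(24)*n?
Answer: -427/24 ≈ -17.792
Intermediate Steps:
U(24)*n = (61/24)*(-7) = -427/24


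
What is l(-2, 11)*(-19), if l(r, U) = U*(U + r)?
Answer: -1881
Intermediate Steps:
l(-2, 11)*(-19) = (11*(11 - 2))*(-19) = (11*9)*(-19) = 99*(-19) = -1881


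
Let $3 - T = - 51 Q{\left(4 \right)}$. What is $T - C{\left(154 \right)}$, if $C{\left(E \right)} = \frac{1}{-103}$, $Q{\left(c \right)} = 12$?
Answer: $\frac{63346}{103} \approx 615.01$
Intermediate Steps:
$C{\left(E \right)} = - \frac{1}{103}$
$T = 615$ ($T = 3 - \left(-51\right) 12 = 3 - -612 = 3 + 612 = 615$)
$T - C{\left(154 \right)} = 615 - - \frac{1}{103} = 615 + \frac{1}{103} = \frac{63346}{103}$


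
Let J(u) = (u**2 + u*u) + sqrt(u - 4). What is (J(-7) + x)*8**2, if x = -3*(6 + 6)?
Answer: 3968 + 64*I*sqrt(11) ≈ 3968.0 + 212.26*I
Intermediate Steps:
x = -36 (x = -3*12 = -36)
J(u) = sqrt(-4 + u) + 2*u**2 (J(u) = (u**2 + u**2) + sqrt(-4 + u) = 2*u**2 + sqrt(-4 + u) = sqrt(-4 + u) + 2*u**2)
(J(-7) + x)*8**2 = ((sqrt(-4 - 7) + 2*(-7)**2) - 36)*8**2 = ((sqrt(-11) + 2*49) - 36)*64 = ((I*sqrt(11) + 98) - 36)*64 = ((98 + I*sqrt(11)) - 36)*64 = (62 + I*sqrt(11))*64 = 3968 + 64*I*sqrt(11)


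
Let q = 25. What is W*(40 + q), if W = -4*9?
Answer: -2340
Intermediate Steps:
W = -36
W*(40 + q) = -36*(40 + 25) = -36*65 = -2340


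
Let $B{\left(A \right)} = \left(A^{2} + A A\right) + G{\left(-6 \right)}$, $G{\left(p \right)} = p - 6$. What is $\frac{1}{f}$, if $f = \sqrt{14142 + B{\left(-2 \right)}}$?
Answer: $\frac{\sqrt{14138}}{14138} \approx 0.0084102$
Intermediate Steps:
$G{\left(p \right)} = -6 + p$ ($G{\left(p \right)} = p - 6 = -6 + p$)
$B{\left(A \right)} = -12 + 2 A^{2}$ ($B{\left(A \right)} = \left(A^{2} + A A\right) - 12 = \left(A^{2} + A^{2}\right) - 12 = 2 A^{2} - 12 = -12 + 2 A^{2}$)
$f = \sqrt{14138}$ ($f = \sqrt{14142 - \left(12 - 2 \left(-2\right)^{2}\right)} = \sqrt{14142 + \left(-12 + 2 \cdot 4\right)} = \sqrt{14142 + \left(-12 + 8\right)} = \sqrt{14142 - 4} = \sqrt{14138} \approx 118.9$)
$\frac{1}{f} = \frac{1}{\sqrt{14138}} = \frac{\sqrt{14138}}{14138}$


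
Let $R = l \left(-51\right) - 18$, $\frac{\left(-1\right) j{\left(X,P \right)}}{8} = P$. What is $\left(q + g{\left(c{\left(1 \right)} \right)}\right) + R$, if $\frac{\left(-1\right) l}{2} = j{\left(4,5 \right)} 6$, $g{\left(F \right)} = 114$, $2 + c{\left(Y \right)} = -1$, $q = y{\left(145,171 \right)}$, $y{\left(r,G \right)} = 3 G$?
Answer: $-23871$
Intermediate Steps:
$j{\left(X,P \right)} = - 8 P$
$q = 513$ ($q = 3 \cdot 171 = 513$)
$c{\left(Y \right)} = -3$ ($c{\left(Y \right)} = -2 - 1 = -3$)
$l = 480$ ($l = - 2 \left(-8\right) 5 \cdot 6 = - 2 \left(\left(-40\right) 6\right) = \left(-2\right) \left(-240\right) = 480$)
$R = -24498$ ($R = 480 \left(-51\right) - 18 = -24480 - 18 = -24498$)
$\left(q + g{\left(c{\left(1 \right)} \right)}\right) + R = \left(513 + 114\right) - 24498 = 627 - 24498 = -23871$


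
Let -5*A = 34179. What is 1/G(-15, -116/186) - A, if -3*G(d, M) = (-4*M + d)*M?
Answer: 2305380531/337270 ≈ 6835.4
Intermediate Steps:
A = -34179/5 (A = -⅕*34179 = -34179/5 ≈ -6835.8)
G(d, M) = -M*(d - 4*M)/3 (G(d, M) = -(-4*M + d)*M/3 = -(d - 4*M)*M/3 = -M*(d - 4*M)/3)
1/G(-15, -116/186) - A = 1/((-116/186)*(-1*(-15) + 4*(-116/186))/3) - 1*(-34179/5) = 1/((-116*1/186)*(15 + 4*(-116*1/186))/3) + 34179/5 = 1/((⅓)*(-58/93)*(15 + 4*(-58/93))) + 34179/5 = 1/((⅓)*(-58/93)*(15 - 232/93)) + 34179/5 = 1/((⅓)*(-58/93)*(1163/93)) + 34179/5 = 1/(-67454/25947) + 34179/5 = -25947/67454 + 34179/5 = 2305380531/337270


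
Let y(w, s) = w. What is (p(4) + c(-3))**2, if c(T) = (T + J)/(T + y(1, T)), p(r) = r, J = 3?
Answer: 16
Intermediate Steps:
c(T) = (3 + T)/(1 + T) (c(T) = (T + 3)/(T + 1) = (3 + T)/(1 + T))
(p(4) + c(-3))**2 = (4 + (3 - 3)/(1 - 3))**2 = (4 + 0/(-2))**2 = (4 - 1/2*0)**2 = (4 + 0)**2 = 4**2 = 16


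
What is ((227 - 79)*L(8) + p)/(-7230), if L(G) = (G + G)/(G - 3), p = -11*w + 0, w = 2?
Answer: -1129/18075 ≈ -0.062462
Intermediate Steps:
p = -22 (p = -11*2 + 0 = -22 + 0 = -22)
L(G) = 2*G/(-3 + G) (L(G) = (2*G)/(-3 + G) = 2*G/(-3 + G))
((227 - 79)*L(8) + p)/(-7230) = ((227 - 79)*(2*8/(-3 + 8)) - 22)/(-7230) = (148*(2*8/5) - 22)*(-1/7230) = (148*(2*8*(⅕)) - 22)*(-1/7230) = (148*(16/5) - 22)*(-1/7230) = (2368/5 - 22)*(-1/7230) = (2258/5)*(-1/7230) = -1129/18075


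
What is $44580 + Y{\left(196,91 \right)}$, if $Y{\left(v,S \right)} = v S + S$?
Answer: $62507$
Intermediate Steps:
$Y{\left(v,S \right)} = S + S v$ ($Y{\left(v,S \right)} = S v + S = S + S v$)
$44580 + Y{\left(196,91 \right)} = 44580 + 91 \left(1 + 196\right) = 44580 + 91 \cdot 197 = 44580 + 17927 = 62507$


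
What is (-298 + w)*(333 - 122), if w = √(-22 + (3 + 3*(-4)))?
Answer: -62878 + 211*I*√31 ≈ -62878.0 + 1174.8*I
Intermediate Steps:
w = I*√31 (w = √(-22 + (3 - 12)) = √(-22 - 9) = √(-31) = I*√31 ≈ 5.5678*I)
(-298 + w)*(333 - 122) = (-298 + I*√31)*(333 - 122) = (-298 + I*√31)*211 = -62878 + 211*I*√31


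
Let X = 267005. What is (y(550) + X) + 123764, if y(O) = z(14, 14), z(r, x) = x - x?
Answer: 390769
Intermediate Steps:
z(r, x) = 0
y(O) = 0
(y(550) + X) + 123764 = (0 + 267005) + 123764 = 267005 + 123764 = 390769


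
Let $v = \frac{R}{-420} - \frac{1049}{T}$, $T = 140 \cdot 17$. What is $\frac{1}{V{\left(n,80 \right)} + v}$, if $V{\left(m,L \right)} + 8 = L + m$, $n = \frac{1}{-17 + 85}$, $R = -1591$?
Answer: $\frac{1428}{107617} \approx 0.013269$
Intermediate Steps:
$T = 2380$
$n = \frac{1}{68} \approx 0.014706$
$V{\left(m,L \right)} = -8 + L + m$ ($V{\left(m,L \right)} = -8 + \left(L + m\right) = -8 + L + m$)
$v = \frac{1195}{357}$ ($v = - \frac{1591}{-420} - \frac{1049}{2380} = \left(-1591\right) \left(- \frac{1}{420}\right) - \frac{1049}{2380} = \frac{1591}{420} - \frac{1049}{2380} = \frac{1195}{357} \approx 3.3473$)
$\frac{1}{V{\left(n,80 \right)} + v} = \frac{1}{\left(-8 + 80 + \frac{1}{68}\right) + \frac{1195}{357}} = \frac{1}{\frac{4897}{68} + \frac{1195}{357}} = \frac{1}{\frac{107617}{1428}} = \frac{1428}{107617}$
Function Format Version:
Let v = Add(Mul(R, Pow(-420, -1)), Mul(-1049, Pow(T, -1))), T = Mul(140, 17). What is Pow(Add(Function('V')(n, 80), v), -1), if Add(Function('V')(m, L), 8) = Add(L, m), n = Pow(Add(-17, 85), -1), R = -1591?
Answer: Rational(1428, 107617) ≈ 0.013269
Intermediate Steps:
T = 2380
n = Rational(1, 68) (n = Pow(68, -1) = Rational(1, 68) ≈ 0.014706)
Function('V')(m, L) = Add(-8, L, m) (Function('V')(m, L) = Add(-8, Add(L, m)) = Add(-8, L, m))
v = Rational(1195, 357) (v = Add(Mul(-1591, Pow(-420, -1)), Mul(-1049, Pow(2380, -1))) = Add(Mul(-1591, Rational(-1, 420)), Mul(-1049, Rational(1, 2380))) = Add(Rational(1591, 420), Rational(-1049, 2380)) = Rational(1195, 357) ≈ 3.3473)
Pow(Add(Function('V')(n, 80), v), -1) = Pow(Add(Add(-8, 80, Rational(1, 68)), Rational(1195, 357)), -1) = Pow(Add(Rational(4897, 68), Rational(1195, 357)), -1) = Pow(Rational(107617, 1428), -1) = Rational(1428, 107617)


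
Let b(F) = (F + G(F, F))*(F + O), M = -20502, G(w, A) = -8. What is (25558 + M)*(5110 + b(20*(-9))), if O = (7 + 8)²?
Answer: -16937600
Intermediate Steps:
O = 225 (O = 15² = 225)
b(F) = (-8 + F)*(225 + F) (b(F) = (F - 8)*(F + 225) = (-8 + F)*(225 + F))
(25558 + M)*(5110 + b(20*(-9))) = (25558 - 20502)*(5110 + (-1800 + (20*(-9))² + 217*(20*(-9)))) = 5056*(5110 + (-1800 + (-180)² + 217*(-180))) = 5056*(5110 + (-1800 + 32400 - 39060)) = 5056*(5110 - 8460) = 5056*(-3350) = -16937600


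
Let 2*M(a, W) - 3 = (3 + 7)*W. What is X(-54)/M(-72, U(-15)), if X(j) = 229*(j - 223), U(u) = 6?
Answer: -126866/63 ≈ -2013.7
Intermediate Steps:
M(a, W) = 3/2 + 5*W (M(a, W) = 3/2 + ((3 + 7)*W)/2 = 3/2 + (10*W)/2 = 3/2 + 5*W)
X(j) = -51067 + 229*j (X(j) = 229*(-223 + j) = -51067 + 229*j)
X(-54)/M(-72, U(-15)) = (-51067 + 229*(-54))/(3/2 + 5*6) = (-51067 - 12366)/(3/2 + 30) = -63433/63/2 = -63433*2/63 = -126866/63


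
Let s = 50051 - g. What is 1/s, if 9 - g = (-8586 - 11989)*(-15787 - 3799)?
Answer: 1/403031992 ≈ 2.4812e-9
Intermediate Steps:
g = -402981941 (g = 9 - (-8586 - 11989)*(-15787 - 3799) = 9 - (-20575)*(-19586) = 9 - 1*402981950 = 9 - 402981950 = -402981941)
s = 403031992 (s = 50051 - 1*(-402981941) = 50051 + 402981941 = 403031992)
1/s = 1/403031992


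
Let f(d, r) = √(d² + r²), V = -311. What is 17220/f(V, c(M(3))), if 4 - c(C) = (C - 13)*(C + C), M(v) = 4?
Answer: 17220*√102497/102497 ≈ 53.787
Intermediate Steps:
c(C) = 4 - 2*C*(-13 + C) (c(C) = 4 - (C - 13)*(C + C) = 4 - (-13 + C)*2*C = 4 - 2*C*(-13 + C))
17220/f(V, c(M(3))) = 17220/(√((-311)² + (4 - 2*4² + 26*4)²)) = 17220/(√(96721 + (4 - 2*16 + 104)²)) = 17220/(√(96721 + (4 - 32 + 104)²)) = 17220/(√(96721 + 76²)) = 17220/(√(96721 + 5776)) = 17220/(√102497) = 17220*(√102497/102497) = 17220*√102497/102497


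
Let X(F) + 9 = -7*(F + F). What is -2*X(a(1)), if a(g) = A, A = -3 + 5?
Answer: 74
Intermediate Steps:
A = 2
a(g) = 2
X(F) = -9 - 14*F (X(F) = -9 - 7*(F + F) = -9 - 14*F)
-2*X(a(1)) = -2*(-9 - 14*2) = -2*(-9 - 28) = -2*(-37) = 74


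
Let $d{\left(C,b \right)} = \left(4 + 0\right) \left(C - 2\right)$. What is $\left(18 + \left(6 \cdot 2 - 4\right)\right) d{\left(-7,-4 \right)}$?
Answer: $-936$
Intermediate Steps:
$d{\left(C,b \right)} = -8 + 4 C$ ($d{\left(C,b \right)} = 4 \left(-2 + C\right) = -8 + 4 C$)
$\left(18 + \left(6 \cdot 2 - 4\right)\right) d{\left(-7,-4 \right)} = \left(18 + \left(6 \cdot 2 - 4\right)\right) \left(-8 + 4 \left(-7\right)\right) = \left(18 + \left(12 - 4\right)\right) \left(-8 - 28\right) = \left(18 + 8\right) \left(-36\right) = 26 \left(-36\right) = -936$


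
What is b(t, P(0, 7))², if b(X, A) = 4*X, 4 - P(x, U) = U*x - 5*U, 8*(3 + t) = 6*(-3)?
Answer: 441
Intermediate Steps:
t = -21/4 (t = -3 + (6*(-3))/8 = -3 + (⅛)*(-18) = -3 - 9/4 = -21/4 ≈ -5.2500)
P(x, U) = 4 + 5*U - U*x (P(x, U) = 4 - (U*x - 5*U) = 4 - (-5*U + U*x) = 4 + (5*U - U*x) = 4 + 5*U - U*x)
b(t, P(0, 7))² = (4*(-21/4))² = (-21)² = 441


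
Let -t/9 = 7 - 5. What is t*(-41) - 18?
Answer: 720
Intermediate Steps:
t = -18 (t = -9*(7 - 5) = -9*2 = -18)
t*(-41) - 18 = -18*(-41) - 18 = 738 - 18 = 720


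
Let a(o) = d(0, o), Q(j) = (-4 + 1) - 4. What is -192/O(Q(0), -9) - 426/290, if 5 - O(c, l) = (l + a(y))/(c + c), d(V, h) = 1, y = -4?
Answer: -201483/4495 ≈ -44.824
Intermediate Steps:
Q(j) = -7 (Q(j) = -3 - 4 = -7)
a(o) = 1
O(c, l) = 5 - (1 + l)/(2*c) (O(c, l) = 5 - (l + 1)/(c + c) = 5 - (1 + l)/(2*c))
-192/O(Q(0), -9) - 426/290 = -192*(-14/(-1 - 1*(-9) + 10*(-7))) - 426/290 = -192*(-14/(-1 + 9 - 70)) - 426*1/290 = -192/((1/2)*(-1/7)*(-62)) - 213/145 = -192/31/7 - 213/145 = -192*7/31 - 213/145 = -1344/31 - 213/145 = -201483/4495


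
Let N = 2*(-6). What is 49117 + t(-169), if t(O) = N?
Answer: 49105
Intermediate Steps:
N = -12
t(O) = -12
49117 + t(-169) = 49117 - 12 = 49105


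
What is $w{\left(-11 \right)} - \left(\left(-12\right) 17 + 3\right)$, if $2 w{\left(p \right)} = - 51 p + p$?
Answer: $476$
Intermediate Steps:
$w{\left(p \right)} = - 25 p$ ($w{\left(p \right)} = \frac{- 51 p + p}{2} = \frac{\left(-50\right) p}{2} = - 25 p$)
$w{\left(-11 \right)} - \left(\left(-12\right) 17 + 3\right) = \left(-25\right) \left(-11\right) - \left(\left(-12\right) 17 + 3\right) = 275 - \left(-204 + 3\right) = 275 - -201 = 275 + 201 = 476$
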